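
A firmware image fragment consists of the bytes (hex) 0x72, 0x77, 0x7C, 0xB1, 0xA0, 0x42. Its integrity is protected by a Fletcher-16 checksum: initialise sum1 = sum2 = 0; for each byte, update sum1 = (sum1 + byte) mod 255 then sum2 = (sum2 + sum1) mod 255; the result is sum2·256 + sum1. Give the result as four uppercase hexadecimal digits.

8EFA

Running sums (mod 255):
  after byte 0 (0x72): sum1=114, sum2=114
  after byte 1 (0x77): sum1=233, sum2=92
  after byte 2 (0x7C): sum1=102, sum2=194
  after byte 3 (0xB1): sum1=24, sum2=218
  after byte 4 (0xA0): sum1=184, sum2=147
  after byte 5 (0x42): sum1=250, sum2=142
Checksum = sum2·256 + sum1 = 142·256 + 250 = 36602 = 0x8EFA.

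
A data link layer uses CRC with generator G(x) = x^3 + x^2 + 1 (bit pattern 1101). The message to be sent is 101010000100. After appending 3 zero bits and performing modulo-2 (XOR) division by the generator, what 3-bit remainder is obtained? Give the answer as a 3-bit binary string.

100

Append 3 zeros: 101010000100000. Divide by 1101 (XOR where the leading bit is 1):
  pos 0: 1010 XOR 1101 = 0111
  pos 1: 1111 XOR 1101 = 0010
  pos 3: 1000 XOR 1101 = 0101
  pos 4: 1010 XOR 1101 = 0111
  pos 5: 1110 XOR 1101 = 0011
  pos 7: 1110 XOR 1101 = 0011
  pos 9: 1100 XOR 1101 = 0001
Remainder (last 3 bits) = 100. This is the CRC / FCS.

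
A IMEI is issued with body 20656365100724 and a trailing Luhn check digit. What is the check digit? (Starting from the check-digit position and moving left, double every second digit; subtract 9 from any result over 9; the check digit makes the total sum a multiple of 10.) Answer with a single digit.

6

Partial digits right→left: 4 2 7 0 0 1 5 6 3 6 5 6 0 2
Double every second digit counting from the check-digit position (so the 1st, 3rd, 5th, ... of the partial from the right).
  doubled (with −9 where >9): 8 5 0 1 6 1 0 → sum 21
  kept as-is: 2 0 1 6 6 6 2 → sum 23
Total = 21 + 23 = 44.
Check digit = (10 − (44 mod 10)) mod 10 = 6.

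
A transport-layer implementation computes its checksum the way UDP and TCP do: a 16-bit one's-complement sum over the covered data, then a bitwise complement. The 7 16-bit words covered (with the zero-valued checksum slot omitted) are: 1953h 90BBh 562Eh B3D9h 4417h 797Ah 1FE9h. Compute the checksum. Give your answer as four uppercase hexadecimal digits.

6E6E

One's-complement addition (fold any carry out of bit 15 back into bit 0):
  0x1953 + 0x90BB = 0x0AA0E
  0xAA0E + 0x562E = 0x1003C → wrap carry → 0x003D
  0x003D + 0xB3D9 = 0x0B416
  0xB416 + 0x4417 = 0x0F82D
  0xF82D + 0x797A = 0x171A7 → wrap carry → 0x71A8
  0x71A8 + 0x1FE9 = 0x09191
One's-complement sum = 0x9191.
Checksum = ~0x9191 & 0xFFFF = 0x6E6E.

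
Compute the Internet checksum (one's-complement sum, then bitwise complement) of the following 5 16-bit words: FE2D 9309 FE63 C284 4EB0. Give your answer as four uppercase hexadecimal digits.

5F2F

One's-complement addition (fold any carry out of bit 15 back into bit 0):
  0xFE2D + 0x9309 = 0x19136 → wrap carry → 0x9137
  0x9137 + 0xFE63 = 0x18F9A → wrap carry → 0x8F9B
  0x8F9B + 0xC284 = 0x1521F → wrap carry → 0x5220
  0x5220 + 0x4EB0 = 0x0A0D0
One's-complement sum = 0xA0D0.
Checksum = ~0xA0D0 & 0xFFFF = 0x5F2F.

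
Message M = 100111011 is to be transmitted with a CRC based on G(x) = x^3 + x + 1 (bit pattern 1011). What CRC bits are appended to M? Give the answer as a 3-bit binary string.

Append 3 zeros: 100111011000. Divide by 1011 (XOR where the leading bit is 1):
  pos 0: 1001 XOR 1011 = 0010
  pos 2: 1011 XOR 1011 = 0000
  pos 7: 1100 XOR 1011 = 0111
  pos 8: 1110 XOR 1011 = 0101
Remainder (last 3 bits) = 101. This is the CRC / FCS.

101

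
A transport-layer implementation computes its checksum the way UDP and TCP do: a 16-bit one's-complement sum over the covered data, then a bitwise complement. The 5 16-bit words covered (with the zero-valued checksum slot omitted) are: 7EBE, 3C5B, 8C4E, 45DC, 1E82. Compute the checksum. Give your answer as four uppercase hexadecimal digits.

5439

One's-complement addition (fold any carry out of bit 15 back into bit 0):
  0x7EBE + 0x3C5B = 0x0BB19
  0xBB19 + 0x8C4E = 0x14767 → wrap carry → 0x4768
  0x4768 + 0x45DC = 0x08D44
  0x8D44 + 0x1E82 = 0x0ABC6
One's-complement sum = 0xABC6.
Checksum = ~0xABC6 & 0xFFFF = 0x5439.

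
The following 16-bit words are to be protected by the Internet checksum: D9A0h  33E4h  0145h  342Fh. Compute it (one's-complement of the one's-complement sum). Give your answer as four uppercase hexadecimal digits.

BD06

One's-complement addition (fold any carry out of bit 15 back into bit 0):
  0xD9A0 + 0x33E4 = 0x10D84 → wrap carry → 0x0D85
  0x0D85 + 0x0145 = 0x00ECA
  0x0ECA + 0x342F = 0x042F9
One's-complement sum = 0x42F9.
Checksum = ~0x42F9 & 0xFFFF = 0xBD06.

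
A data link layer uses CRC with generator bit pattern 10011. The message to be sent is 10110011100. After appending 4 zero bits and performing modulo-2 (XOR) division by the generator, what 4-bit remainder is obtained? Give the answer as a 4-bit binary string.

Append 4 zeros: 101100111000000. Divide by 10011 (XOR where the leading bit is 1):
  pos 0: 10110 XOR 10011 = 00101
  pos 2: 10101 XOR 10011 = 00110
  pos 4: 11011 XOR 10011 = 01000
  pos 5: 10000 XOR 10011 = 00011
  pos 8: 11000 XOR 10011 = 01011
  pos 9: 10110 XOR 10011 = 00101
Remainder (last 4 bits) = 1010. This is the CRC / FCS.

1010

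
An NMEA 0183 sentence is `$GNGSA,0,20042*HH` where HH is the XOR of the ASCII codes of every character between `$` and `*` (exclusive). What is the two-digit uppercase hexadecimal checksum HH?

XOR the ASCII codes of the payload characters:
  'G' = 0x47 → acc = 0x47
  'N' = 0x4E → acc = 0x09
  'G' = 0x47 → acc = 0x4E
  'S' = 0x53 → acc = 0x1D
  'A' = 0x41 → acc = 0x5C
  ',' = 0x2C → acc = 0x70
  '0' = 0x30 → acc = 0x40
  ',' = 0x2C → acc = 0x6C
  '2' = 0x32 → acc = 0x5E
  '0' = 0x30 → acc = 0x6E
  '0' = 0x30 → acc = 0x5E
  '4' = 0x34 → acc = 0x6A
  '2' = 0x32 → acc = 0x58
Checksum = 0x58.

58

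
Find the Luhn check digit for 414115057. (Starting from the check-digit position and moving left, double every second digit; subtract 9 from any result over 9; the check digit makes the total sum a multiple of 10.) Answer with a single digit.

5

Partial digits right→left: 7 5 0 5 1 1 4 1 4
Double every second digit counting from the check-digit position (so the 1st, 3rd, 5th, ... of the partial from the right).
  doubled (with −9 where >9): 5 0 2 8 8 → sum 23
  kept as-is: 5 5 1 1 → sum 12
Total = 23 + 12 = 35.
Check digit = (10 − (35 mod 10)) mod 10 = 5.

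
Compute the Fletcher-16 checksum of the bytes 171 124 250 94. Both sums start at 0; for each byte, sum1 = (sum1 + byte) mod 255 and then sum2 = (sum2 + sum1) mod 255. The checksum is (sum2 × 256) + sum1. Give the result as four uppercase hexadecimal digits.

7881

Running sums (mod 255):
  after byte 0 (171): sum1=171, sum2=171
  after byte 1 (124): sum1=40, sum2=211
  after byte 2 (250): sum1=35, sum2=246
  after byte 3 (94): sum1=129, sum2=120
Checksum = sum2·256 + sum1 = 120·256 + 129 = 30849 = 0x7881.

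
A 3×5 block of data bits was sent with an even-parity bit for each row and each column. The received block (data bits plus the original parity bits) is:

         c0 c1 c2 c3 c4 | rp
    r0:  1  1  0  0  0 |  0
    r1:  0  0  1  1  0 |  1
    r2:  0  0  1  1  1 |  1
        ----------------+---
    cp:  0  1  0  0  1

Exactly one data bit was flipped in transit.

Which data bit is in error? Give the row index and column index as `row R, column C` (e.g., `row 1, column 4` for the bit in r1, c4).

row 1, column 0

Recompute each row's even parity and compare to rp:
  r0: data parity 0, sent rp 0 → ok
  r1: data parity 0, sent rp 1 → mismatch
  r2: data parity 1, sent rp 1 → ok
Recompute each column's even parity and compare to cp:
  c0: data parity 1, sent cp 0 → mismatch
  c1: data parity 1, sent cp 1 → ok
  c2: data parity 0, sent cp 0 → ok
  c3: data parity 0, sent cp 0 → ok
  c4: data parity 1, sent cp 1 → ok
Exactly one row (r1) and one column (c0) fail → the flipped bit is at their intersection.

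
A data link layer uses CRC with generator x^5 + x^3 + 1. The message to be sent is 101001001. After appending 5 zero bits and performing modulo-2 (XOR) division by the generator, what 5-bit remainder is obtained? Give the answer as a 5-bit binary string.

Append 5 zeros: 10100100100000. Divide by 101001 (XOR where the leading bit is 1):
  pos 0: 101001 XOR 101001 = 000000
  pos 8: 100000 XOR 101001 = 001001
Remainder (last 5 bits) = 01001. This is the CRC / FCS.

01001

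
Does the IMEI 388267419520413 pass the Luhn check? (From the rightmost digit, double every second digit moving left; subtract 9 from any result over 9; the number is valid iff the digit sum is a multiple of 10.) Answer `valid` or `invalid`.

From the right, keep odd positions and double even positions (subtract 9 from any doubled value over 9):
  doubled (positions 2,4,...): 2 0 1 2 5 4 7 → sum 21
  kept (positions 1,3,...): 3 4 2 9 4 6 8 3 → sum 39
Total = 60.
60 mod 10 = 0, so the number is valid.

valid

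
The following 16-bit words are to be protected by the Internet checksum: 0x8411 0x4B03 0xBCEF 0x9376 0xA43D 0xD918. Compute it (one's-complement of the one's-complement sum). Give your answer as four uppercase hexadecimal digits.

632E

One's-complement addition (fold any carry out of bit 15 back into bit 0):
  0x8411 + 0x4B03 = 0x0CF14
  0xCF14 + 0xBCEF = 0x18C03 → wrap carry → 0x8C04
  0x8C04 + 0x9376 = 0x11F7A → wrap carry → 0x1F7B
  0x1F7B + 0xA43D = 0x0C3B8
  0xC3B8 + 0xD918 = 0x19CD0 → wrap carry → 0x9CD1
One's-complement sum = 0x9CD1.
Checksum = ~0x9CD1 & 0xFFFF = 0x632E.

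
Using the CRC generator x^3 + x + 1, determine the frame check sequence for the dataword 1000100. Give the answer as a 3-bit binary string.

011

Append 3 zeros: 1000100000. Divide by 1011 (XOR where the leading bit is 1):
  pos 0: 1000 XOR 1011 = 0011
  pos 2: 1110 XOR 1011 = 0101
  pos 3: 1010 XOR 1011 = 0001
  pos 6: 1000 XOR 1011 = 0011
Remainder (last 3 bits) = 011. This is the CRC / FCS.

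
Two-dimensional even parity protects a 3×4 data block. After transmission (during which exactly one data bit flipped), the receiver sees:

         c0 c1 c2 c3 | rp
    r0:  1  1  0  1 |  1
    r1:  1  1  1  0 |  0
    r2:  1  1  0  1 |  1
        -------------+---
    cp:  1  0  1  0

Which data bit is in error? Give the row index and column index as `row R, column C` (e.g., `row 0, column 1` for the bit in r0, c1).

row 1, column 1

Recompute each row's even parity and compare to rp:
  r0: data parity 1, sent rp 1 → ok
  r1: data parity 1, sent rp 0 → mismatch
  r2: data parity 1, sent rp 1 → ok
Recompute each column's even parity and compare to cp:
  c0: data parity 1, sent cp 1 → ok
  c1: data parity 1, sent cp 0 → mismatch
  c2: data parity 1, sent cp 1 → ok
  c3: data parity 0, sent cp 0 → ok
Exactly one row (r1) and one column (c1) fail → the flipped bit is at their intersection.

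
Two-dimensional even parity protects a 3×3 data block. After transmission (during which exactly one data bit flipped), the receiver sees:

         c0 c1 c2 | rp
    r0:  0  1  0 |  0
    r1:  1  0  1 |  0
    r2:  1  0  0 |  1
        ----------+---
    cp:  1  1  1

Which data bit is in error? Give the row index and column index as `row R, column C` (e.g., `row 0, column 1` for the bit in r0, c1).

row 0, column 0

Recompute each row's even parity and compare to rp:
  r0: data parity 1, sent rp 0 → mismatch
  r1: data parity 0, sent rp 0 → ok
  r2: data parity 1, sent rp 1 → ok
Recompute each column's even parity and compare to cp:
  c0: data parity 0, sent cp 1 → mismatch
  c1: data parity 1, sent cp 1 → ok
  c2: data parity 1, sent cp 1 → ok
Exactly one row (r0) and one column (c0) fail → the flipped bit is at their intersection.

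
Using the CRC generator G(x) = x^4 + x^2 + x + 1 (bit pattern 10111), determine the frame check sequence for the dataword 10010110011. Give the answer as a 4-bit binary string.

Append 4 zeros: 100101100110000. Divide by 10111 (XOR where the leading bit is 1):
  pos 0: 10010 XOR 10111 = 00101
  pos 2: 10111 XOR 10111 = 00000
  pos 9: 11000 XOR 10111 = 01111
  pos 10: 11110 XOR 10111 = 01001
Remainder (last 4 bits) = 1001. This is the CRC / FCS.

1001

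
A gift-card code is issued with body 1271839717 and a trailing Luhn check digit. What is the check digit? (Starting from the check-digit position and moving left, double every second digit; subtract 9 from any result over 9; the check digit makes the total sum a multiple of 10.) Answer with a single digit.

Partial digits right→left: 7 1 7 9 3 8 1 7 2 1
Double every second digit counting from the check-digit position (so the 1st, 3rd, 5th, ... of the partial from the right).
  doubled (with −9 where >9): 5 5 6 2 4 → sum 22
  kept as-is: 1 9 8 7 1 → sum 26
Total = 22 + 26 = 48.
Check digit = (10 − (48 mod 10)) mod 10 = 2.

2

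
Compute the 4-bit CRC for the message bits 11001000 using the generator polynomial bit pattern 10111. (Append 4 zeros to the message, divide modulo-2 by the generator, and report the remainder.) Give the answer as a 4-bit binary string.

Append 4 zeros: 110010000000. Divide by 10111 (XOR where the leading bit is 1):
  pos 0: 11001 XOR 10111 = 01110
  pos 1: 11100 XOR 10111 = 01011
  pos 2: 10110 XOR 10111 = 00001
  pos 6: 10000 XOR 10111 = 00111
Remainder (last 4 bits) = 1110. This is the CRC / FCS.

1110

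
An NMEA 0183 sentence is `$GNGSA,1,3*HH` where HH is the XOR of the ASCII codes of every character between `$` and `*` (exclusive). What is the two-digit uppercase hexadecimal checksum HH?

5E

XOR the ASCII codes of the payload characters:
  'G' = 0x47 → acc = 0x47
  'N' = 0x4E → acc = 0x09
  'G' = 0x47 → acc = 0x4E
  'S' = 0x53 → acc = 0x1D
  'A' = 0x41 → acc = 0x5C
  ',' = 0x2C → acc = 0x70
  '1' = 0x31 → acc = 0x41
  ',' = 0x2C → acc = 0x6D
  '3' = 0x33 → acc = 0x5E
Checksum = 0x5E.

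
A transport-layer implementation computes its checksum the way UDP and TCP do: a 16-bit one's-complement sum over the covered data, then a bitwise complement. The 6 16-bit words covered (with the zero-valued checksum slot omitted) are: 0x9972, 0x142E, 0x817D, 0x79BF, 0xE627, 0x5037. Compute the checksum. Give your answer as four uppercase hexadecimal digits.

One's-complement addition (fold any carry out of bit 15 back into bit 0):
  0x9972 + 0x142E = 0x0ADA0
  0xADA0 + 0x817D = 0x12F1D → wrap carry → 0x2F1E
  0x2F1E + 0x79BF = 0x0A8DD
  0xA8DD + 0xE627 = 0x18F04 → wrap carry → 0x8F05
  0x8F05 + 0x5037 = 0x0DF3C
One's-complement sum = 0xDF3C.
Checksum = ~0xDF3C & 0xFFFF = 0x20C3.

20C3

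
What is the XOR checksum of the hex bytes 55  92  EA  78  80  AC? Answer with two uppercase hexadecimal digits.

XOR the bytes together:
  start with 0x55
  0x55 ⊕ 0x92 = 0xC7
  0xC7 ⊕ 0xEA = 0x2D
  0x2D ⊕ 0x78 = 0x55
  0x55 ⊕ 0x80 = 0xD5
  0xD5 ⊕ 0xAC = 0x79

79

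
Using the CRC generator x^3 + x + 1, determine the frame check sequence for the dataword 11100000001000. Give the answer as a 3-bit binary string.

Append 3 zeros: 11100000001000000. Divide by 1011 (XOR where the leading bit is 1):
  pos 0: 1110 XOR 1011 = 0101
  pos 1: 1010 XOR 1011 = 0001
  pos 4: 1000 XOR 1011 = 0011
  pos 6: 1100 XOR 1011 = 0111
  pos 7: 1111 XOR 1011 = 0100
  pos 8: 1000 XOR 1011 = 0011
  pos 10: 1100 XOR 1011 = 0111
  pos 11: 1110 XOR 1011 = 0101
  pos 12: 1010 XOR 1011 = 0001
Remainder (last 3 bits) = 010. This is the CRC / FCS.

010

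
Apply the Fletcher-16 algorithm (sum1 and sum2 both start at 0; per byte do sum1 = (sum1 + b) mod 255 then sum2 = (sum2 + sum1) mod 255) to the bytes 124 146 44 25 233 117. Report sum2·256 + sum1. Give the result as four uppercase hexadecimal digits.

Running sums (mod 255):
  after byte 0 (124): sum1=124, sum2=124
  after byte 1 (146): sum1=15, sum2=139
  after byte 2 (44): sum1=59, sum2=198
  after byte 3 (25): sum1=84, sum2=27
  after byte 4 (233): sum1=62, sum2=89
  after byte 5 (117): sum1=179, sum2=13
Checksum = sum2·256 + sum1 = 13·256 + 179 = 3507 = 0x0DB3.

0DB3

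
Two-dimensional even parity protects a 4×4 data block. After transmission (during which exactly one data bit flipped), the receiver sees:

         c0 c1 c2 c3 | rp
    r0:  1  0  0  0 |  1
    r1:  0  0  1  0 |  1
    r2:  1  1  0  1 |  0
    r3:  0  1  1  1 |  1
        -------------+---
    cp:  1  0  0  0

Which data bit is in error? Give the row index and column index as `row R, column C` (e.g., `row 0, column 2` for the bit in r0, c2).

Recompute each row's even parity and compare to rp:
  r0: data parity 1, sent rp 1 → ok
  r1: data parity 1, sent rp 1 → ok
  r2: data parity 1, sent rp 0 → mismatch
  r3: data parity 1, sent rp 1 → ok
Recompute each column's even parity and compare to cp:
  c0: data parity 0, sent cp 1 → mismatch
  c1: data parity 0, sent cp 0 → ok
  c2: data parity 0, sent cp 0 → ok
  c3: data parity 0, sent cp 0 → ok
Exactly one row (r2) and one column (c0) fail → the flipped bit is at their intersection.

row 2, column 0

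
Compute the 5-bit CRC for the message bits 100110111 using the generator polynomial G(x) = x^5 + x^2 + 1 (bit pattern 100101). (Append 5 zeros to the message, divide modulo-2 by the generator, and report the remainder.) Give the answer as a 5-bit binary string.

01100

Append 5 zeros: 10011011100000. Divide by 100101 (XOR where the leading bit is 1):
  pos 0: 100110 XOR 100101 = 000011
  pos 4: 111110 XOR 100101 = 011011
  pos 5: 110110 XOR 100101 = 010011
  pos 6: 100110 XOR 100101 = 000011
Remainder (last 5 bits) = 01100. This is the CRC / FCS.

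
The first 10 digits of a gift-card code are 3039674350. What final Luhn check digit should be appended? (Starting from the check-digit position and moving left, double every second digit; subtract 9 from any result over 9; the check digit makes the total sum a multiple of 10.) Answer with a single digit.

Partial digits right→left: 0 5 3 4 7 6 9 3 0 3
Double every second digit counting from the check-digit position (so the 1st, 3rd, 5th, ... of the partial from the right).
  doubled (with −9 where >9): 0 6 5 9 0 → sum 20
  kept as-is: 5 4 6 3 3 → sum 21
Total = 20 + 21 = 41.
Check digit = (10 − (41 mod 10)) mod 10 = 9.

9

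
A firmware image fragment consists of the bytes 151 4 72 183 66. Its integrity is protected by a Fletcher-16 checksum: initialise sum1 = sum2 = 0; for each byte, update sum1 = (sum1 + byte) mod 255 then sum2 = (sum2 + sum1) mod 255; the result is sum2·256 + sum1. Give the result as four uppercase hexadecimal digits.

90DD

Running sums (mod 255):
  after byte 0 (151): sum1=151, sum2=151
  after byte 1 (4): sum1=155, sum2=51
  after byte 2 (72): sum1=227, sum2=23
  after byte 3 (183): sum1=155, sum2=178
  after byte 4 (66): sum1=221, sum2=144
Checksum = sum2·256 + sum1 = 144·256 + 221 = 37085 = 0x90DD.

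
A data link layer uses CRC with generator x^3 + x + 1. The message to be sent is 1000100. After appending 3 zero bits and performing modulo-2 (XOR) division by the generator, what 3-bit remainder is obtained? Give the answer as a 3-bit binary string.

011

Append 3 zeros: 1000100000. Divide by 1011 (XOR where the leading bit is 1):
  pos 0: 1000 XOR 1011 = 0011
  pos 2: 1110 XOR 1011 = 0101
  pos 3: 1010 XOR 1011 = 0001
  pos 6: 1000 XOR 1011 = 0011
Remainder (last 3 bits) = 011. This is the CRC / FCS.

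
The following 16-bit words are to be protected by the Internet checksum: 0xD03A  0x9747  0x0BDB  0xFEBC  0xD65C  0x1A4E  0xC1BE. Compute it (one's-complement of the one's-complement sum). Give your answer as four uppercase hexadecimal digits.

DB7B

One's-complement addition (fold any carry out of bit 15 back into bit 0):
  0xD03A + 0x9747 = 0x16781 → wrap carry → 0x6782
  0x6782 + 0x0BDB = 0x0735D
  0x735D + 0xFEBC = 0x17219 → wrap carry → 0x721A
  0x721A + 0xD65C = 0x14876 → wrap carry → 0x4877
  0x4877 + 0x1A4E = 0x062C5
  0x62C5 + 0xC1BE = 0x12483 → wrap carry → 0x2484
One's-complement sum = 0x2484.
Checksum = ~0x2484 & 0xFFFF = 0xDB7B.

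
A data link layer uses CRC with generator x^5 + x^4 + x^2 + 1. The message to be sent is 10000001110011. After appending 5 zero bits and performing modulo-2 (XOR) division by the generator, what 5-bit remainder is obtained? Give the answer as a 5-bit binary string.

Append 5 zeros: 1000000111001100000. Divide by 110101 (XOR where the leading bit is 1):
  pos 0: 100000 XOR 110101 = 010101
  pos 1: 101010 XOR 110101 = 011111
  pos 2: 111111 XOR 110101 = 001010
  pos 4: 101011 XOR 110101 = 011110
  pos 5: 111100 XOR 110101 = 001001
  pos 7: 100101 XOR 110101 = 010000
  pos 8: 100001 XOR 110101 = 010100
  pos 9: 101000 XOR 110101 = 011101
  pos 10: 111010 XOR 110101 = 001111
  pos 12: 111100 XOR 110101 = 001001
Remainder (last 5 bits) = 10010. This is the CRC / FCS.

10010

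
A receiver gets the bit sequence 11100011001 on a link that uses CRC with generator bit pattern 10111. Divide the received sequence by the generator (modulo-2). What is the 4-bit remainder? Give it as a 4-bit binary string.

0000

Modulo-2 division of 11100011001 by 10111:
  pos 0: 11100 XOR 10111 = 01011
  pos 1: 10110 XOR 10111 = 00001
  pos 5: 11100 XOR 10111 = 01011
  pos 6: 10111 XOR 10111 = 00000
Remainder = 0000 (zero — the frame passes the CRC check).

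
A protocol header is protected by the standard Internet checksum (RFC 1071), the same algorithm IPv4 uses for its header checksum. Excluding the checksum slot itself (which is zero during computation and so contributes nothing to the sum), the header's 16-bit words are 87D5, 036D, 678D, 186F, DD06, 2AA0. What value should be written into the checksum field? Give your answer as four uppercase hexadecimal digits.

One's-complement addition (fold any carry out of bit 15 back into bit 0):
  0x87D5 + 0x036D = 0x08B42
  0x8B42 + 0x678D = 0x0F2CF
  0xF2CF + 0x186F = 0x10B3E → wrap carry → 0x0B3F
  0x0B3F + 0xDD06 = 0x0E845
  0xE845 + 0x2AA0 = 0x112E5 → wrap carry → 0x12E6
One's-complement sum = 0x12E6.
Checksum = ~0x12E6 & 0xFFFF = 0xED19.

ED19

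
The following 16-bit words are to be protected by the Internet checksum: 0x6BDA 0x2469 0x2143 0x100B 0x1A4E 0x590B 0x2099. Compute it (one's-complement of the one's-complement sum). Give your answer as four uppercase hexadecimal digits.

AA7B

One's-complement addition (fold any carry out of bit 15 back into bit 0):
  0x6BDA + 0x2469 = 0x09043
  0x9043 + 0x2143 = 0x0B186
  0xB186 + 0x100B = 0x0C191
  0xC191 + 0x1A4E = 0x0DBDF
  0xDBDF + 0x590B = 0x134EA → wrap carry → 0x34EB
  0x34EB + 0x2099 = 0x05584
One's-complement sum = 0x5584.
Checksum = ~0x5584 & 0xFFFF = 0xAA7B.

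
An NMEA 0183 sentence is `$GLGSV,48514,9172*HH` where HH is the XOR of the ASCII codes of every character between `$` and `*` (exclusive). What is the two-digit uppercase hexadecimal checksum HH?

XOR the ASCII codes of the payload characters:
  'G' = 0x47 → acc = 0x47
  'L' = 0x4C → acc = 0x0B
  'G' = 0x47 → acc = 0x4C
  'S' = 0x53 → acc = 0x1F
  'V' = 0x56 → acc = 0x49
  ',' = 0x2C → acc = 0x65
  '4' = 0x34 → acc = 0x51
  '8' = 0x38 → acc = 0x69
  '5' = 0x35 → acc = 0x5C
  '1' = 0x31 → acc = 0x6D
  '4' = 0x34 → acc = 0x59
  ',' = 0x2C → acc = 0x75
  '9' = 0x39 → acc = 0x4C
  '1' = 0x31 → acc = 0x7D
  '7' = 0x37 → acc = 0x4A
  '2' = 0x32 → acc = 0x78
Checksum = 0x78.

78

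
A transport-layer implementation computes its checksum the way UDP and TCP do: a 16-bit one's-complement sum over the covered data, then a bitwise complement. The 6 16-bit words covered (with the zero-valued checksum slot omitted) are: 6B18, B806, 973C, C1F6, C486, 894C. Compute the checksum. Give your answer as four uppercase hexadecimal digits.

35DA

One's-complement addition (fold any carry out of bit 15 back into bit 0):
  0x6B18 + 0xB806 = 0x1231E → wrap carry → 0x231F
  0x231F + 0x973C = 0x0BA5B
  0xBA5B + 0xC1F6 = 0x17C51 → wrap carry → 0x7C52
  0x7C52 + 0xC486 = 0x140D8 → wrap carry → 0x40D9
  0x40D9 + 0x894C = 0x0CA25
One's-complement sum = 0xCA25.
Checksum = ~0xCA25 & 0xFFFF = 0x35DA.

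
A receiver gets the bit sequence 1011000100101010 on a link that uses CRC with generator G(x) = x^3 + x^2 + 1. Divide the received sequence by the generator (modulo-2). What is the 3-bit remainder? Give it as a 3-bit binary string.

Modulo-2 division of 1011000100101010 by 1101:
  pos 0: 1011 XOR 1101 = 0110
  pos 1: 1100 XOR 1101 = 0001
  pos 4: 1001 XOR 1101 = 0100
  pos 5: 1000 XOR 1101 = 0101
  pos 6: 1010 XOR 1101 = 0111
  pos 7: 1111 XOR 1101 = 0010
  pos 9: 1001 XOR 1101 = 0100
  pos 10: 1000 XOR 1101 = 0101
  pos 11: 1011 XOR 1101 = 0110
  pos 12: 1100 XOR 1101 = 0001
Remainder = 001 (nonzero — an error is detected).

001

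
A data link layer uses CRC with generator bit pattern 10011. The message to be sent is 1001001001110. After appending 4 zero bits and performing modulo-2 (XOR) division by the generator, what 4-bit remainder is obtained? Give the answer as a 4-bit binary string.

Append 4 zeros: 10010010011100000. Divide by 10011 (XOR where the leading bit is 1):
  pos 0: 10010 XOR 10011 = 00001
  pos 4: 10100 XOR 10011 = 00111
  pos 6: 11111 XOR 10011 = 01100
  pos 7: 11001 XOR 10011 = 01010
  pos 8: 10100 XOR 10011 = 00111
  pos 10: 11100 XOR 10011 = 01111
  pos 11: 11110 XOR 10011 = 01101
  pos 12: 11010 XOR 10011 = 01001
Remainder (last 4 bits) = 1001. This is the CRC / FCS.

1001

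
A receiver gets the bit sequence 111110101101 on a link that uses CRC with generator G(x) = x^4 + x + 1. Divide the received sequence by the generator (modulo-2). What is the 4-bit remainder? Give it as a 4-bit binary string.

Modulo-2 division of 111110101101 by 10011:
  pos 0: 11111 XOR 10011 = 01100
  pos 1: 11000 XOR 10011 = 01011
  pos 2: 10111 XOR 10011 = 00100
  pos 4: 10001 XOR 10011 = 00010
  pos 7: 10101 XOR 10011 = 00110
Remainder = 0110 (nonzero — an error is detected).

0110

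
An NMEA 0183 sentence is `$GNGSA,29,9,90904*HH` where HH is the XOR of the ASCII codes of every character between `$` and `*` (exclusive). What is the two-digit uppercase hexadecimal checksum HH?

76

XOR the ASCII codes of the payload characters:
  'G' = 0x47 → acc = 0x47
  'N' = 0x4E → acc = 0x09
  'G' = 0x47 → acc = 0x4E
  'S' = 0x53 → acc = 0x1D
  'A' = 0x41 → acc = 0x5C
  ',' = 0x2C → acc = 0x70
  '2' = 0x32 → acc = 0x42
  '9' = 0x39 → acc = 0x7B
  ',' = 0x2C → acc = 0x57
  '9' = 0x39 → acc = 0x6E
  ',' = 0x2C → acc = 0x42
  '9' = 0x39 → acc = 0x7B
  '0' = 0x30 → acc = 0x4B
  '9' = 0x39 → acc = 0x72
  '0' = 0x30 → acc = 0x42
  '4' = 0x34 → acc = 0x76
Checksum = 0x76.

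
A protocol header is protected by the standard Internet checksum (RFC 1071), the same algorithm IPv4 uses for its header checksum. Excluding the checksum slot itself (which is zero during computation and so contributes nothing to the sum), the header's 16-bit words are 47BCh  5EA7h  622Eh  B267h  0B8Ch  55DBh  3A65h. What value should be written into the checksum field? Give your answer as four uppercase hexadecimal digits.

One's-complement addition (fold any carry out of bit 15 back into bit 0):
  0x47BC + 0x5EA7 = 0x0A663
  0xA663 + 0x622E = 0x10891 → wrap carry → 0x0892
  0x0892 + 0xB267 = 0x0BAF9
  0xBAF9 + 0x0B8C = 0x0C685
  0xC685 + 0x55DB = 0x11C60 → wrap carry → 0x1C61
  0x1C61 + 0x3A65 = 0x056C6
One's-complement sum = 0x56C6.
Checksum = ~0x56C6 & 0xFFFF = 0xA939.

A939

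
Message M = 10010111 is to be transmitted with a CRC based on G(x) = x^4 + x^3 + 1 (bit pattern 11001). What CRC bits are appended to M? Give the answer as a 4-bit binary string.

Append 4 zeros: 100101110000. Divide by 11001 (XOR where the leading bit is 1):
  pos 0: 10010 XOR 11001 = 01011
  pos 1: 10111 XOR 11001 = 01110
  pos 2: 11101 XOR 11001 = 00100
  pos 4: 10010 XOR 11001 = 01011
  pos 5: 10110 XOR 11001 = 01111
  pos 6: 11110 XOR 11001 = 00111
Remainder (last 4 bits) = 1110. This is the CRC / FCS.

1110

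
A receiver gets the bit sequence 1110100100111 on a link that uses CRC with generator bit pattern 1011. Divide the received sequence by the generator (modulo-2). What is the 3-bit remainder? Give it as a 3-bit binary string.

Modulo-2 division of 1110100100111 by 1011:
  pos 0: 1110 XOR 1011 = 0101
  pos 1: 1011 XOR 1011 = 0000
  pos 7: 1001 XOR 1011 = 0010
  pos 9: 1011 XOR 1011 = 0000
Remainder = 000 (zero — the frame passes the CRC check).

000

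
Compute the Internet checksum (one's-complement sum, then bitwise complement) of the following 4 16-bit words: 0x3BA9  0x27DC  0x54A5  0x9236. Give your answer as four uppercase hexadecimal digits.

One's-complement addition (fold any carry out of bit 15 back into bit 0):
  0x3BA9 + 0x27DC = 0x06385
  0x6385 + 0x54A5 = 0x0B82A
  0xB82A + 0x9236 = 0x14A60 → wrap carry → 0x4A61
One's-complement sum = 0x4A61.
Checksum = ~0x4A61 & 0xFFFF = 0xB59E.

B59E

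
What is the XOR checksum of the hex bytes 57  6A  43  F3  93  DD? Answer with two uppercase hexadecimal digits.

XOR the bytes together:
  start with 0x57
  0x57 ⊕ 0x6A = 0x3D
  0x3D ⊕ 0x43 = 0x7E
  0x7E ⊕ 0xF3 = 0x8D
  0x8D ⊕ 0x93 = 0x1E
  0x1E ⊕ 0xDD = 0xC3

C3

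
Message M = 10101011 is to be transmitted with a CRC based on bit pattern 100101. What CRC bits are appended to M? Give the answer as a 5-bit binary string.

Append 5 zeros: 1010101100000. Divide by 100101 (XOR where the leading bit is 1):
  pos 0: 101010 XOR 100101 = 001111
  pos 2: 111111 XOR 100101 = 011010
  pos 3: 110100 XOR 100101 = 010001
  pos 4: 100010 XOR 100101 = 000111
  pos 7: 111000 XOR 100101 = 011101
Remainder (last 5 bits) = 11101. This is the CRC / FCS.

11101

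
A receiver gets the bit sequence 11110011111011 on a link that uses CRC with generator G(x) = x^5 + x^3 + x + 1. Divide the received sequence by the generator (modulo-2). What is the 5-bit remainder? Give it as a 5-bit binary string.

11010

Modulo-2 division of 11110011111011 by 101011:
  pos 0: 111100 XOR 101011 = 010111
  pos 1: 101111 XOR 101011 = 000100
  pos 4: 100111 XOR 101011 = 001100
  pos 6: 110010 XOR 101011 = 011001
  pos 7: 110011 XOR 101011 = 011000
  pos 8: 110001 XOR 101011 = 011010
Remainder = 11010 (nonzero — an error is detected).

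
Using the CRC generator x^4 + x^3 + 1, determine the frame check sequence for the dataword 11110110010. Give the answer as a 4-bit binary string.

0100

Append 4 zeros: 111101100100000. Divide by 11001 (XOR where the leading bit is 1):
  pos 0: 11110 XOR 11001 = 00111
  pos 2: 11111 XOR 11001 = 00110
  pos 4: 11000 XOR 11001 = 00001
  pos 8: 11000 XOR 11001 = 00001
Remainder (last 4 bits) = 0100. This is the CRC / FCS.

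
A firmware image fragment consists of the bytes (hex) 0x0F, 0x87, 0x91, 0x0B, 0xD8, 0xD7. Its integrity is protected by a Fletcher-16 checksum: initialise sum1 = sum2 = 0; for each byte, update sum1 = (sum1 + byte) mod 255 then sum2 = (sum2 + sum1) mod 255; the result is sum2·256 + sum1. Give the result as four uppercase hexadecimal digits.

Running sums (mod 255):
  after byte 0 (0x0F): sum1=15, sum2=15
  after byte 1 (0x87): sum1=150, sum2=165
  after byte 2 (0x91): sum1=40, sum2=205
  after byte 3 (0x0B): sum1=51, sum2=1
  after byte 4 (0xD8): sum1=12, sum2=13
  after byte 5 (0xD7): sum1=227, sum2=240
Checksum = sum2·256 + sum1 = 240·256 + 227 = 61667 = 0xF0E3.

F0E3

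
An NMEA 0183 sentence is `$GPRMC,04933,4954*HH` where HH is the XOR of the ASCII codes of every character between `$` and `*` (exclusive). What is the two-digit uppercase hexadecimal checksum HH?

XOR the ASCII codes of the payload characters:
  'G' = 0x47 → acc = 0x47
  'P' = 0x50 → acc = 0x17
  'R' = 0x52 → acc = 0x45
  'M' = 0x4D → acc = 0x08
  'C' = 0x43 → acc = 0x4B
  ',' = 0x2C → acc = 0x67
  '0' = 0x30 → acc = 0x57
  '4' = 0x34 → acc = 0x63
  '9' = 0x39 → acc = 0x5A
  '3' = 0x33 → acc = 0x69
  '3' = 0x33 → acc = 0x5A
  ',' = 0x2C → acc = 0x76
  '4' = 0x34 → acc = 0x42
  '9' = 0x39 → acc = 0x7B
  '5' = 0x35 → acc = 0x4E
  '4' = 0x34 → acc = 0x7A
Checksum = 0x7A.

7A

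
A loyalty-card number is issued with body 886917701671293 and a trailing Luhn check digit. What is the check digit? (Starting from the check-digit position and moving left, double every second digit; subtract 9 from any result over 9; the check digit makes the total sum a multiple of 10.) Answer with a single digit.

6

Partial digits right→left: 3 9 2 1 7 6 1 0 7 7 1 9 6 8 8
Double every second digit counting from the check-digit position (so the 1st, 3rd, 5th, ... of the partial from the right).
  doubled (with −9 where >9): 6 4 5 2 5 2 3 7 → sum 34
  kept as-is: 9 1 6 0 7 9 8 → sum 40
Total = 34 + 40 = 74.
Check digit = (10 − (74 mod 10)) mod 10 = 6.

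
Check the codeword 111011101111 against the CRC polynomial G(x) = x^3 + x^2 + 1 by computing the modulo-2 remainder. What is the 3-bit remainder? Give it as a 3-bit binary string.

000

Modulo-2 division of 111011101111 by 1101:
  pos 0: 1110 XOR 1101 = 0011
  pos 2: 1111 XOR 1101 = 0010
  pos 4: 1010 XOR 1101 = 0111
  pos 5: 1111 XOR 1101 = 0010
  pos 7: 1011 XOR 1101 = 0110
  pos 8: 1101 XOR 1101 = 0000
Remainder = 000 (zero — the frame passes the CRC check).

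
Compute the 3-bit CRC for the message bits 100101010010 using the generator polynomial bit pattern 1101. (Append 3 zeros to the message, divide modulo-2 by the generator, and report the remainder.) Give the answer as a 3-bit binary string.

100

Append 3 zeros: 100101010010000. Divide by 1101 (XOR where the leading bit is 1):
  pos 0: 1001 XOR 1101 = 0100
  pos 1: 1000 XOR 1101 = 0101
  pos 2: 1011 XOR 1101 = 0110
  pos 3: 1100 XOR 1101 = 0001
  pos 6: 1100 XOR 1101 = 0001
  pos 9: 1100 XOR 1101 = 0001
Remainder (last 3 bits) = 100. This is the CRC / FCS.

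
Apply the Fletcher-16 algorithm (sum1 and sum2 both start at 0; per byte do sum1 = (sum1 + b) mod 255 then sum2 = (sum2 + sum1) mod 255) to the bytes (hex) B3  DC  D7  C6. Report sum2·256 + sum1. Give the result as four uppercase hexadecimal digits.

Running sums (mod 255):
  after byte 0 (B3): sum1=179, sum2=179
  after byte 1 (DC): sum1=144, sum2=68
  after byte 2 (D7): sum1=104, sum2=172
  after byte 3 (C6): sum1=47, sum2=219
Checksum = sum2·256 + sum1 = 219·256 + 47 = 56111 = 0xDB2F.

DB2F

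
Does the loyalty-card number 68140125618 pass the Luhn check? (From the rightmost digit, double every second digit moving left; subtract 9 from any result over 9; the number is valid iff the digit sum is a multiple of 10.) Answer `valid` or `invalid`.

invalid

From the right, keep odd positions and double even positions (subtract 9 from any doubled value over 9):
  doubled (positions 2,4,...): 2 1 2 8 7 → sum 20
  kept (positions 1,3,...): 8 6 2 0 1 6 → sum 23
Total = 43.
43 mod 10 = 3, so the number is invalid.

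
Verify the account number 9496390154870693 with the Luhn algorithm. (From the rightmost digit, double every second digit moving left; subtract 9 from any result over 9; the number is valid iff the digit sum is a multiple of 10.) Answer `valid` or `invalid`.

invalid

From the right, keep odd positions and double even positions (subtract 9 from any doubled value over 9):
  doubled (positions 2,4,...): 9 0 7 1 0 6 9 9 → sum 41
  kept (positions 1,3,...): 3 6 7 4 1 9 6 4 → sum 40
Total = 81.
81 mod 10 = 1, so the number is invalid.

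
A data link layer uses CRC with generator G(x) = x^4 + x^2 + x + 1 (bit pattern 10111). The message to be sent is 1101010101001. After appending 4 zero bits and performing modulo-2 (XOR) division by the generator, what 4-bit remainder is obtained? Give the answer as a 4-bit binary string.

Append 4 zeros: 11010101010010000. Divide by 10111 (XOR where the leading bit is 1):
  pos 0: 11010 XOR 10111 = 01101
  pos 1: 11011 XOR 10111 = 01100
  pos 2: 11000 XOR 10111 = 01111
  pos 3: 11111 XOR 10111 = 01000
  pos 4: 10000 XOR 10111 = 00111
  pos 6: 11110 XOR 10111 = 01001
  pos 7: 10010 XOR 10111 = 00101
  pos 9: 10110 XOR 10111 = 00001
Remainder (last 4 bits) = 1000. This is the CRC / FCS.

1000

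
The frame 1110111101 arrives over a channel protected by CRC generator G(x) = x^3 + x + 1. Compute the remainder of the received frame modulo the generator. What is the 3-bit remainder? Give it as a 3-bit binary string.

Modulo-2 division of 1110111101 by 1011:
  pos 0: 1110 XOR 1011 = 0101
  pos 1: 1011 XOR 1011 = 0000
  pos 5: 1110 XOR 1011 = 0101
  pos 6: 1011 XOR 1011 = 0000
Remainder = 000 (zero — the frame passes the CRC check).

000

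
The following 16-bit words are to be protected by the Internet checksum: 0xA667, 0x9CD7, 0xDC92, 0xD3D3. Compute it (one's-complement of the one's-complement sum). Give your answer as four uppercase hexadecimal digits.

One's-complement addition (fold any carry out of bit 15 back into bit 0):
  0xA667 + 0x9CD7 = 0x1433E → wrap carry → 0x433F
  0x433F + 0xDC92 = 0x11FD1 → wrap carry → 0x1FD2
  0x1FD2 + 0xD3D3 = 0x0F3A5
One's-complement sum = 0xF3A5.
Checksum = ~0xF3A5 & 0xFFFF = 0x0C5A.

0C5A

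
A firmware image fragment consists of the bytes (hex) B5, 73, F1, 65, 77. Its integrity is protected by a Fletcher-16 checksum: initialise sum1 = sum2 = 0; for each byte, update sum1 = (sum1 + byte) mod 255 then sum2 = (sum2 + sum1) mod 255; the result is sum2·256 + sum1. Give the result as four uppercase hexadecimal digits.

Running sums (mod 255):
  after byte 0 (B5): sum1=181, sum2=181
  after byte 1 (73): sum1=41, sum2=222
  after byte 2 (F1): sum1=27, sum2=249
  after byte 3 (65): sum1=128, sum2=122
  after byte 4 (77): sum1=247, sum2=114
Checksum = sum2·256 + sum1 = 114·256 + 247 = 29431 = 0x72F7.

72F7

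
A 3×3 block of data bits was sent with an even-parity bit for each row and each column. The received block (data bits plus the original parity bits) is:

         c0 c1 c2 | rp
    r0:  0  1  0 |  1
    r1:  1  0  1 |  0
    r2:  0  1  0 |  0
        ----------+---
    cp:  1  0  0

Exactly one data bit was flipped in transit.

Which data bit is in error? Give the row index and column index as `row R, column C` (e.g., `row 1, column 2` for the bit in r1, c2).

row 2, column 2

Recompute each row's even parity and compare to rp:
  r0: data parity 1, sent rp 1 → ok
  r1: data parity 0, sent rp 0 → ok
  r2: data parity 1, sent rp 0 → mismatch
Recompute each column's even parity and compare to cp:
  c0: data parity 1, sent cp 1 → ok
  c1: data parity 0, sent cp 0 → ok
  c2: data parity 1, sent cp 0 → mismatch
Exactly one row (r2) and one column (c2) fail → the flipped bit is at their intersection.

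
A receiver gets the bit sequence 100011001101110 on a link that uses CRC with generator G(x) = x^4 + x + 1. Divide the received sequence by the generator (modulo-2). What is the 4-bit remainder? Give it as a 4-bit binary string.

Modulo-2 division of 100011001101110 by 10011:
  pos 0: 10001 XOR 10011 = 00010
  pos 3: 10100 XOR 10011 = 00111
  pos 5: 11111 XOR 10011 = 01100
  pos 6: 11000 XOR 10011 = 01011
  pos 7: 10111 XOR 10011 = 00100
  pos 9: 10011 XOR 10011 = 00000
Remainder = 0000 (zero — the frame passes the CRC check).

0000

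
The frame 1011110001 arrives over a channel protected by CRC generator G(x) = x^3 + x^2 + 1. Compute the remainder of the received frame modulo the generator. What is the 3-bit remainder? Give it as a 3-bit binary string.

Modulo-2 division of 1011110001 by 1101:
  pos 0: 1011 XOR 1101 = 0110
  pos 1: 1101 XOR 1101 = 0000
  pos 5: 1000 XOR 1101 = 0101
  pos 6: 1011 XOR 1101 = 0110
Remainder = 110 (nonzero — an error is detected).

110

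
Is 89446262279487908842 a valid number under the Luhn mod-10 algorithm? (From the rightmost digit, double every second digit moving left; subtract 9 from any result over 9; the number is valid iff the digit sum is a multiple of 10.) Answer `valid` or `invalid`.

From the right, keep odd positions and double even positions (subtract 9 from any doubled value over 9):
  doubled (positions 2,4,...): 8 7 9 7 9 4 3 3 8 7 → sum 65
  kept (positions 1,3,...): 2 8 0 7 4 7 2 2 4 9 → sum 45
Total = 110.
110 mod 10 = 0, so the number is valid.

valid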